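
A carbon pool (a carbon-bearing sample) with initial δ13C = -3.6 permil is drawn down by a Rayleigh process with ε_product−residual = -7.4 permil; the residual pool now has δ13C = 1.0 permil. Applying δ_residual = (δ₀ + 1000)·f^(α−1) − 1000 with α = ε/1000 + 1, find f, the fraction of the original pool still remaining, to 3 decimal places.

0.537

α − 1 = ε/1000 = -0.0074
(δ_res + 1000)/(δ₀ + 1000) = (1.0 + 1000)/(-3.6 + 1000) = 1001.0/996.4 = 1.004617
f = 1.004617^(1/-0.0074) = exp(ln(1.004617)/-0.0074) = exp(0.00461/-0.0074)
f = exp(-0.6224) = 0.5366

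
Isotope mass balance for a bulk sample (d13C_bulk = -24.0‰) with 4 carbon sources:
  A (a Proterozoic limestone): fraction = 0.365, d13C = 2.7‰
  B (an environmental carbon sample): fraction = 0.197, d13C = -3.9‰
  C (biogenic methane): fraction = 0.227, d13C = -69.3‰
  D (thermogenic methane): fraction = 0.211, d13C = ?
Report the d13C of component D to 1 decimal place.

Isotope mass balance: δ_bulk = Σ fᵢ·δᵢ.
-24.0 = 0.365×(2.7) + 0.197×(-3.9) + 0.227×(-69.3) + 0.211×δ_D
0.211·δ_D = -24.0 − (-15.514) = -8.486
δ_D = -8.486 / 0.211 = -40.22‰

-40.2‰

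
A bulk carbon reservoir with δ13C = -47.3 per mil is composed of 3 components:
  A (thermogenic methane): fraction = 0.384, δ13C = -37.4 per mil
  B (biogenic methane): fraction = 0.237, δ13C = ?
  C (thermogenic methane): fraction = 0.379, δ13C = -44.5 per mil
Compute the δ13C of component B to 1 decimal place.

-67.8 per mil

Isotope mass balance: δ_bulk = Σ fᵢ·δᵢ.
-47.3 = 0.384×(-37.4) + 0.237×δ_B + 0.379×(-44.5)
0.237·δ_B = -47.3 − (-31.227) = -16.073
δ_B = -16.073 / 0.237 = -67.82 per mil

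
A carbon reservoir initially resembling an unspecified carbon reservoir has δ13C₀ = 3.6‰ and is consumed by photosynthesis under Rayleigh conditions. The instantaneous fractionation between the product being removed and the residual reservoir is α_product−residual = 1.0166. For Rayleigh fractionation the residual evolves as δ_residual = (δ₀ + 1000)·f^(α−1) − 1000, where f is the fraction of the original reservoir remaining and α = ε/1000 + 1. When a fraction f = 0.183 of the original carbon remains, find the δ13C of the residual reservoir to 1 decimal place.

Rayleigh residual: δ_res = (δ₀ + 1000)·f^(α−1) − 1000
α − 1 = 0.01660
f^(α−1) = 0.183^(0.01660) = 0.972202
δ_res = (3.6 + 1000) × 0.972202 − 1000 = 975.702 − 1000 = -24.30‰

-24.3‰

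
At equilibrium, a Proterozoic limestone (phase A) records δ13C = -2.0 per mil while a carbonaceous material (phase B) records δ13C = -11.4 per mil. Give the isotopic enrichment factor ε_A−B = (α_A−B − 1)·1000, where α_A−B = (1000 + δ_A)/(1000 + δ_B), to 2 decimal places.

9.51 per mil

α_A−B = (1000 + -2.0) / (1000 + -11.4) = 998.0 / 988.6 = 1.009508
ε_A−B = (1.009508 − 1) × 1000 = 9.508 per mil
(The approximation ε ≈ δ_A − δ_B would give 9.4 per mil.)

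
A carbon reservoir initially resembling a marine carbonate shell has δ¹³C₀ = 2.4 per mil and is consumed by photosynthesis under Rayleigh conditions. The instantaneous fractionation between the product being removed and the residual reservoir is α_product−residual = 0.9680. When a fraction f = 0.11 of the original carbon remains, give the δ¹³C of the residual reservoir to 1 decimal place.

Rayleigh residual: δ_res = (δ₀ + 1000)·f^(α−1) − 1000
α − 1 = -0.03200
f^(α−1) = 0.11^(-0.03200) = 1.073187
δ_res = (2.4 + 1000) × 1.073187 − 1000 = 1075.763 − 1000 = 75.76 per mil

75.8 per mil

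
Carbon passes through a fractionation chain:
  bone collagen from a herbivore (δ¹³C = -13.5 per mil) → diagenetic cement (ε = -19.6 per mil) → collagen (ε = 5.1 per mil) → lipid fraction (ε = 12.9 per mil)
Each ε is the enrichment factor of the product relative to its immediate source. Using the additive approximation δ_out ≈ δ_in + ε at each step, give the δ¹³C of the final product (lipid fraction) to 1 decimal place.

-15.1 per mil

step 1: δ ≈ -13.5 + (-19.6) = -33.1 per mil
step 2: δ ≈ -33.1 + (5.1) = -28.0 per mil
step 3: δ ≈ -28.0 + (12.9) = -15.1 per mil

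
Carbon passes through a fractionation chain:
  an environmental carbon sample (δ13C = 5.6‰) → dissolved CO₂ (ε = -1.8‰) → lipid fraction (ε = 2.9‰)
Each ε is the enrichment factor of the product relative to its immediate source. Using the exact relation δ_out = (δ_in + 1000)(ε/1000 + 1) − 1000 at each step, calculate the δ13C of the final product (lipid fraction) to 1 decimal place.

6.7‰

step 1: δ = (5.60 + 1000)·(-1.8/1000 + 1) − 1000 = 3.79‰
step 2: δ = (3.79 + 1000)·(2.9/1000 + 1) − 1000 = 6.70‰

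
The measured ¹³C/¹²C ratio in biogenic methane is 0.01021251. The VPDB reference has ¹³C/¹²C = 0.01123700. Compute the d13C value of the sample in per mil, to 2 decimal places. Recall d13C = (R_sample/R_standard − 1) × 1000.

-91.17 per mil

d13C = (R_sample / R_standard − 1) × 1000
R_sample / R_standard = 0.01021251 / 0.01123700 = 0.908829
d13C = (0.908829 − 1) × 1000 = -91.171 per mil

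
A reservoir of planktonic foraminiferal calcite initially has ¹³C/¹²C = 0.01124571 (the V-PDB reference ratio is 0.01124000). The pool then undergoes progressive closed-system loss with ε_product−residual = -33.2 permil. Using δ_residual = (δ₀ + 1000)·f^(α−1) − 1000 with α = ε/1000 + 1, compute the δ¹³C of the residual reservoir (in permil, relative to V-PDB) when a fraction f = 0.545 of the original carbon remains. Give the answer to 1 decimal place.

δ₀ = (0.01124571/0.01124000 − 1)×1000 = (1.000508 − 1)×1000 = 0.508 permil
α − 1 = ε/1000 = -0.0332
f^(α−1) = 0.545^(-0.0332) = 1.020356
δ_res = (0.508 + 1000) × 1.020356 − 1000 = 1020.874 − 1000 = 20.87 permil

20.9 permil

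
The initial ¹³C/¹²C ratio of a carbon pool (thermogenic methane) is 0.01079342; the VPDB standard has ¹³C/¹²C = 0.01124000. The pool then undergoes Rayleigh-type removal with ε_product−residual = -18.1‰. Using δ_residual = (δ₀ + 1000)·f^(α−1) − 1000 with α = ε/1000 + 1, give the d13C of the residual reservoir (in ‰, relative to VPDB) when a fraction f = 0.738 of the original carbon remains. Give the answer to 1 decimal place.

-34.4‰

δ₀ = (0.01079342/0.01124000 − 1)×1000 = (0.960269 − 1)×1000 = -39.731‰
α − 1 = ε/1000 = -0.0181
f^(α−1) = 0.738^(-0.0181) = 1.005514
δ_res = (-39.731 + 1000) × 1.005514 − 1000 = 965.564 − 1000 = -34.44‰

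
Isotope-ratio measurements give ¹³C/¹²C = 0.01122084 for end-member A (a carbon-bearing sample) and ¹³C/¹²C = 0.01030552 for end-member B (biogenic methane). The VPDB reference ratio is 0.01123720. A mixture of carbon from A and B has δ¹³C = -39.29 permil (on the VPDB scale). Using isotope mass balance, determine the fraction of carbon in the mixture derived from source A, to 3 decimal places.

0.536

δ_A = (0.01122084/0.01123720 − 1)×1000 = (0.998544 − 1)×1000 = -1.456 permil
δ_B = (0.01030552/0.01123720 − 1)×1000 = (0.917090 − 1)×1000 = -82.910 permil
f_A = (δ_mix − δ_B)/(δ_A − δ_B) = (-39.29 − (-82.910))/(-1.456 − (-82.910))
f_A = 43.620 / 81.454 = 0.5355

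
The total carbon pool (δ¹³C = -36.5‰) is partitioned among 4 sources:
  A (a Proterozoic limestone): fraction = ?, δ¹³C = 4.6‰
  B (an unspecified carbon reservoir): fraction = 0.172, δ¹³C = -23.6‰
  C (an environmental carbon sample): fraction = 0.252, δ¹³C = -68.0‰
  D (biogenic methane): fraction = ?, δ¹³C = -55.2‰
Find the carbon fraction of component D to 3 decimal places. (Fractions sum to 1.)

0.300

Let f_D and f_A be the unknown fractions; fractions sum to 1 so f_D + f_A = 0.576.
Mass balance: Σ fᵢ·δᵢ = δ_bulk ⇒ f_D·(-55.2) + f_A·(4.6) = -36.5 − (-21.195) = -15.305
Substitute f_A = 0.576 − f_D:
f_D·(-55.2 − 4.6) = -15.305 − 0.576×(4.6) = -17.954
f_D = -17.954 / -59.8 = 0.3002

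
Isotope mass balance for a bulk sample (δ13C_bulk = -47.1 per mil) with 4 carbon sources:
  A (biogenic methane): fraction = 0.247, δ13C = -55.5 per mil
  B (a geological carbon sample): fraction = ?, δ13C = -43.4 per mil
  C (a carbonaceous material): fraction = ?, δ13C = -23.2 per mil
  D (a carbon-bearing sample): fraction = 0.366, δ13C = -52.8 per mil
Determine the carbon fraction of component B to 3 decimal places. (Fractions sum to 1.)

0.252

Let f_B and f_C be the unknown fractions; fractions sum to 1 so f_B + f_C = 0.387.
Mass balance: Σ fᵢ·δᵢ = δ_bulk ⇒ f_B·(-43.4) + f_C·(-23.2) = -47.1 − (-33.033) = -14.067
Substitute f_C = 0.387 − f_B:
f_B·(-43.4 − -23.2) = -14.067 − 0.387×(-23.2) = -5.088
f_B = -5.088 / -20.2 = 0.2519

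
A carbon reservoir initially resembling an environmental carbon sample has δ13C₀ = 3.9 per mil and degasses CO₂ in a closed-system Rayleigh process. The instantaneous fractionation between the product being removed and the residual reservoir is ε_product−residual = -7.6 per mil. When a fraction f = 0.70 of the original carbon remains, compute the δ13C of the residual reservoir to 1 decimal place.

6.6 per mil

Rayleigh residual: δ_res = (δ₀ + 1000)·f^(α−1) − 1000
α = ε/1000 + 1 = 0.99240, so α − 1 = -0.00760
f^(α−1) = 0.70^(-0.00760) = 1.002714
δ_res = (3.9 + 1000) × 1.002714 − 1000 = 1006.625 − 1000 = 6.62 per mil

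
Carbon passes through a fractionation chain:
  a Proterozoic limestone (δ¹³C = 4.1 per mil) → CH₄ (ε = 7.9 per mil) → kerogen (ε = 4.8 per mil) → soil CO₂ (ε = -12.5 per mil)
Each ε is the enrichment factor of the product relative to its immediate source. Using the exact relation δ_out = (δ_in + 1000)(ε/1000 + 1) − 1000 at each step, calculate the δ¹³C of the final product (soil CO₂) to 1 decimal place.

step 1: δ = (4.10 + 1000)·(7.9/1000 + 1) − 1000 = 12.03 per mil
step 2: δ = (12.03 + 1000)·(4.8/1000 + 1) − 1000 = 16.89 per mil
step 3: δ = (16.89 + 1000)·(-12.5/1000 + 1) − 1000 = 4.18 per mil

4.2 per mil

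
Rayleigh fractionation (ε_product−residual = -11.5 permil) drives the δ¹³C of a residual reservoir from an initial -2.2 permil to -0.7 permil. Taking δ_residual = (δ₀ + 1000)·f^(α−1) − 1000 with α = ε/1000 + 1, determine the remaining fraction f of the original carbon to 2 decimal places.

α − 1 = ε/1000 = -0.0115
(δ_res + 1000)/(δ₀ + 1000) = (-0.7 + 1000)/(-2.2 + 1000) = 999.3/997.8 = 1.001503
f = 1.001503^(1/-0.0115) = exp(ln(1.001503)/-0.0115) = exp(0.00150/-0.0115)
f = exp(-0.1306) = 0.8775

0.88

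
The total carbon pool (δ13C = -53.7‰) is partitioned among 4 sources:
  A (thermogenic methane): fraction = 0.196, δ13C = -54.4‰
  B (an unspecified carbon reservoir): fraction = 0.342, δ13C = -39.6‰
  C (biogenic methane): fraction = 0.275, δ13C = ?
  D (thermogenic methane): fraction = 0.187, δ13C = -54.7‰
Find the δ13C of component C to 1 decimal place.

-70.1‰

Isotope mass balance: δ_bulk = Σ fᵢ·δᵢ.
-53.7 = 0.196×(-54.4) + 0.342×(-39.6) + 0.275×δ_C + 0.187×(-54.7)
0.275·δ_C = -53.7 − (-34.434) = -19.266
δ_C = -19.266 / 0.275 = -70.06‰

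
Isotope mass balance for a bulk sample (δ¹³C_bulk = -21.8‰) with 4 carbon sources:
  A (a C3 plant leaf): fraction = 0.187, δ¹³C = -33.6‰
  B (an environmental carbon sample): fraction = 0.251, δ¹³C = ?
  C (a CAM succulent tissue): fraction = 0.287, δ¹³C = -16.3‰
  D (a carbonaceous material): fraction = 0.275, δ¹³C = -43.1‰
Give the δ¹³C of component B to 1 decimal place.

Isotope mass balance: δ_bulk = Σ fᵢ·δᵢ.
-21.8 = 0.187×(-33.6) + 0.251×δ_B + 0.287×(-16.3) + 0.275×(-43.1)
0.251·δ_B = -21.8 − (-22.814) = 1.014
δ_B = 1.014 / 0.251 = 4.04‰

4.0‰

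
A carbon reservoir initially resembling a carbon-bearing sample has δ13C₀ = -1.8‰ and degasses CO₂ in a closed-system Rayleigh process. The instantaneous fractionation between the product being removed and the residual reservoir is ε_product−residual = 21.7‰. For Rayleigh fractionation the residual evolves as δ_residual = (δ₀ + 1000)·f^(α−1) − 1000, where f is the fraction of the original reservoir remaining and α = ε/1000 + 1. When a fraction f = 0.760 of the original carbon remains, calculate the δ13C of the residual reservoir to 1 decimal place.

Rayleigh residual: δ_res = (δ₀ + 1000)·f^(α−1) − 1000
α = ε/1000 + 1 = 1.02170, so α − 1 = 0.02170
f^(α−1) = 0.760^(0.02170) = 0.994062
δ_res = (-1.8 + 1000) × 0.994062 − 1000 = 992.273 − 1000 = -7.73‰

-7.7‰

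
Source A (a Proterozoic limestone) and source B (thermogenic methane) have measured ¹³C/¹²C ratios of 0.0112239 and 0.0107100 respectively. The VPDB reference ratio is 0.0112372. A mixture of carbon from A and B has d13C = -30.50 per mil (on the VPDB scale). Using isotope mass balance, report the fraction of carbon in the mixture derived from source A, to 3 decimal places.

0.359

δ_A = (0.0112239/0.0112372 − 1)×1000 = (0.998816 − 1)×1000 = -1.184 per mil
δ_B = (0.0107100/0.0112372 − 1)×1000 = (0.953084 − 1)×1000 = -46.916 per mil
f_A = (δ_mix − δ_B)/(δ_A − δ_B) = (-30.50 − (-46.916))/(-1.184 − (-46.916))
f_A = 16.416 / 45.732 = 0.3590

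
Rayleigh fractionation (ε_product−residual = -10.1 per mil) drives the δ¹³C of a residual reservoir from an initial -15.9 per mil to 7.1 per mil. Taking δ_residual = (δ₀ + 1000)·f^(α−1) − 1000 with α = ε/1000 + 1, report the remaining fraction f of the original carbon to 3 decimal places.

α − 1 = ε/1000 = -0.0101
(δ_res + 1000)/(δ₀ + 1000) = (7.1 + 1000)/(-15.9 + 1000) = 1007.1/984.1 = 1.023372
f = 1.023372^(1/-0.0101) = exp(ln(1.023372)/-0.0101) = exp(0.02310/-0.0101)
f = exp(-2.2874) = 0.1015

0.102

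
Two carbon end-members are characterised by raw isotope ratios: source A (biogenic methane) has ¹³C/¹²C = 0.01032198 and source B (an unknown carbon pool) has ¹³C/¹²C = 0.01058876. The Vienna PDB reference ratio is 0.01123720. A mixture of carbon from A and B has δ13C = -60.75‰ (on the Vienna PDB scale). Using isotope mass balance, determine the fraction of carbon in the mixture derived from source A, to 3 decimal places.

δ_A = (0.01032198/0.01123720 − 1)×1000 = (0.918554 − 1)×1000 = -81.446‰
δ_B = (0.01058876/0.01123720 − 1)×1000 = (0.942295 − 1)×1000 = -57.705‰
f_A = (δ_mix − δ_B)/(δ_A − δ_B) = (-60.75 − (-57.705))/(-81.446 − (-57.705))
f_A = -3.045 / -23.741 = 0.1283

0.128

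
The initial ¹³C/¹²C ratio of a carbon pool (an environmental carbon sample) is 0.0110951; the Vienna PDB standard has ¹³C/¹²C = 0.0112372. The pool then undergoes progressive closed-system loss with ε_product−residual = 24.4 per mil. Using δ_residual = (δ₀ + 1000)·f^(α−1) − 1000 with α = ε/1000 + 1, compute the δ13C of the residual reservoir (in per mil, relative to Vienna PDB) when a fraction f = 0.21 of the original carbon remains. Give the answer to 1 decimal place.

-49.5 per mil

δ₀ = (0.0110951/0.0112372 − 1)×1000 = (0.987355 − 1)×1000 = -12.645 per mil
α − 1 = ε/1000 = 0.0244
f^(α−1) = 0.21^(0.0244) = 0.962636
δ_res = (-12.645 + 1000) × 0.962636 − 1000 = 950.463 − 1000 = -49.54 per mil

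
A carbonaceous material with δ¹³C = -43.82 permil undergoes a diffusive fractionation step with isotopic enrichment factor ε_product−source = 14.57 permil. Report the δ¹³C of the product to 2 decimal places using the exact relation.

To first order, δ_product ≈ δ_source + ε = -29.25 permil.
Exactly, δ_product = (δ_source + 1000)·(ε/1000 + 1) − 1000.
δ_product = (-43.82 + 1000) × (14.57/1000 + 1) − 1000
δ_product = -29.888 permil

-29.89 permil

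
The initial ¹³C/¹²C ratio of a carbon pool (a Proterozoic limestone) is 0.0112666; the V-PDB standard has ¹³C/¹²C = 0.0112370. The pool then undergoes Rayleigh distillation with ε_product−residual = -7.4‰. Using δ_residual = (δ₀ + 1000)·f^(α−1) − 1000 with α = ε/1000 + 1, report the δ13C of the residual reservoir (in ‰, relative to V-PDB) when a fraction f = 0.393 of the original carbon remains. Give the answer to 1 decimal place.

δ₀ = (0.0112666/0.0112370 − 1)×1000 = (1.002634 − 1)×1000 = 2.634‰
α − 1 = ε/1000 = -0.0074
f^(α−1) = 0.393^(-0.0074) = 1.006935
δ_res = (2.634 + 1000) × 1.006935 − 1000 = 1009.588 − 1000 = 9.59‰

9.6‰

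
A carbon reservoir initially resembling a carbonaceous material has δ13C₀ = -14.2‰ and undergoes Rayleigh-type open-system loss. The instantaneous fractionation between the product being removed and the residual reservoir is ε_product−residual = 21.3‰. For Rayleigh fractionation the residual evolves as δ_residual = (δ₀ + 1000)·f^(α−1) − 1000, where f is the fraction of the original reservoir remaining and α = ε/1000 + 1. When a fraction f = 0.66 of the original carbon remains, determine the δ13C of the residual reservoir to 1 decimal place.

Rayleigh residual: δ_res = (δ₀ + 1000)·f^(α−1) − 1000
α = ε/1000 + 1 = 1.02130, so α − 1 = 0.02130
f^(α−1) = 0.66^(0.02130) = 0.991189
δ_res = (-14.2 + 1000) × 0.991189 − 1000 = 977.114 − 1000 = -22.89‰

-22.9‰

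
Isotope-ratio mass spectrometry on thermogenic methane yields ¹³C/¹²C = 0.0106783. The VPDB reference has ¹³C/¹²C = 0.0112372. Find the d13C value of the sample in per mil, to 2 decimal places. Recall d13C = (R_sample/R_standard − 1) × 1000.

d13C = (R_sample / R_standard − 1) × 1000
R_sample / R_standard = 0.0106783 / 0.0112372 = 0.950263
d13C = (0.950263 − 1) × 1000 = -49.737 per mil

-49.74 per mil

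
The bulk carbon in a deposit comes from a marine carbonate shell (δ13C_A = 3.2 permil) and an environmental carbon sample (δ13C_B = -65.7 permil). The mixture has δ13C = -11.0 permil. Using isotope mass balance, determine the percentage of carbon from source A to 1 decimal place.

δ_mix = f_A·δ_A + (1 − f_A)·δ_B  ⇒  f_A = (δ_mix − δ_B)/(δ_A − δ_B)
f_A = (-11.0 − (-65.7)) / (3.2 − (-65.7))
f_A = 54.7 / 68.9 = 0.7939

79.4%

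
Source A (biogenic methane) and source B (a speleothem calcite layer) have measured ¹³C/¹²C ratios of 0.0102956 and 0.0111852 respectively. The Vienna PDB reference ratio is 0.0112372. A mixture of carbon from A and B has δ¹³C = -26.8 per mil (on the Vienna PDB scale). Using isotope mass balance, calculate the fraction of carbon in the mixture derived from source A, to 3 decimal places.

δ_A = (0.0102956/0.0112372 − 1)×1000 = (0.916207 − 1)×1000 = -83.793 per mil
δ_B = (0.0111852/0.0112372 − 1)×1000 = (0.995373 − 1)×1000 = -4.627 per mil
f_A = (δ_mix − δ_B)/(δ_A − δ_B) = (-26.8 − (-4.627))/(-83.793 − (-4.627))
f_A = -22.173 / -79.166 = 0.2801

0.280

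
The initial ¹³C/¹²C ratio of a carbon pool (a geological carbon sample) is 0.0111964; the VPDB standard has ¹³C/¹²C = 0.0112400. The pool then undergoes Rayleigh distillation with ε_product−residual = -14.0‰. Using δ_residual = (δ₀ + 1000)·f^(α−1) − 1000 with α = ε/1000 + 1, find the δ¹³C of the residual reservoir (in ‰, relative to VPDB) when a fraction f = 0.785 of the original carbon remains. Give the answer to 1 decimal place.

δ₀ = (0.0111964/0.0112400 − 1)×1000 = (0.996121 − 1)×1000 = -3.879‰
α − 1 = ε/1000 = -0.0140
f^(α−1) = 0.785^(-0.0140) = 1.003395
δ_res = (-3.879 + 1000) × 1.003395 − 1000 = 999.503 − 1000 = -0.50‰

-0.5‰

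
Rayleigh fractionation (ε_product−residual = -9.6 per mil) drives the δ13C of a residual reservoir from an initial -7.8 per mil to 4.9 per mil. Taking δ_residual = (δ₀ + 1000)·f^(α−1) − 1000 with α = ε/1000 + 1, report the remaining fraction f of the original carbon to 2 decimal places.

α − 1 = ε/1000 = -0.0096
(δ_res + 1000)/(δ₀ + 1000) = (4.9 + 1000)/(-7.8 + 1000) = 1004.9/992.2 = 1.012800
f = 1.012800^(1/-0.0096) = exp(ln(1.012800)/-0.0096) = exp(0.01272/-0.0096)
f = exp(-1.3249) = 0.2658

0.27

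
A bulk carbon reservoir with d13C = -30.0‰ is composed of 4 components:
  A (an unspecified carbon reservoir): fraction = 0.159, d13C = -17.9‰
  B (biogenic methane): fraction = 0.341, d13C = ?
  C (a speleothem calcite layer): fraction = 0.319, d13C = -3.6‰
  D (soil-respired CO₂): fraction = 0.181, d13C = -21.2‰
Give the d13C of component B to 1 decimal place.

Isotope mass balance: δ_bulk = Σ fᵢ·δᵢ.
-30.0 = 0.159×(-17.9) + 0.341×δ_B + 0.319×(-3.6) + 0.181×(-21.2)
0.341·δ_B = -30.0 − (-7.832) = -22.168
δ_B = -22.168 / 0.341 = -65.01‰

-65.0‰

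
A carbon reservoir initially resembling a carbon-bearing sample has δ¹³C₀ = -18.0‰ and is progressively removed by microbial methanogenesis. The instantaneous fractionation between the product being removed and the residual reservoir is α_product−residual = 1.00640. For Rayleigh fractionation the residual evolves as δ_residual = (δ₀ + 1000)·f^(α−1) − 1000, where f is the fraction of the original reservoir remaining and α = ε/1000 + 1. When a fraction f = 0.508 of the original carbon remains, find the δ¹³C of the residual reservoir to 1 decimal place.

Rayleigh residual: δ_res = (δ₀ + 1000)·f^(α−1) − 1000
α − 1 = 0.00640
f^(α−1) = 0.508^(0.00640) = 0.995675
δ_res = (-18.0 + 1000) × 0.995675 − 1000 = 977.753 − 1000 = -22.25‰

-22.2‰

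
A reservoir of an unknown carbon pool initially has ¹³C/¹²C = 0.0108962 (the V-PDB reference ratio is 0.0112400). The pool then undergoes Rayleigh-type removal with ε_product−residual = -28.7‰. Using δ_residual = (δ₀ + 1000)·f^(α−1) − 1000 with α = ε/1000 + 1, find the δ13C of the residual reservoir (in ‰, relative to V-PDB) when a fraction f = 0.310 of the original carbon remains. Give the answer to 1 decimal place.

δ₀ = (0.0108962/0.0112400 − 1)×1000 = (0.969413 − 1)×1000 = -30.587‰
α − 1 = ε/1000 = -0.0287
f^(α−1) = 0.310^(-0.0287) = 1.034184
δ_res = (-30.587 + 1000) × 1.034184 − 1000 = 1002.551 − 1000 = 2.55‰

2.6‰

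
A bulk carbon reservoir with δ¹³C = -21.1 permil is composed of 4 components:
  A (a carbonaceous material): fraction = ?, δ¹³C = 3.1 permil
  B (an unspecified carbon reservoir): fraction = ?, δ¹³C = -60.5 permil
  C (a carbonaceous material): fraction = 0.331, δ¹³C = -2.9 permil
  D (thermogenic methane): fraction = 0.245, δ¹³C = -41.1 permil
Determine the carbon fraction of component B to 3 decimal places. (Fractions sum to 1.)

0.179

Let f_B and f_A be the unknown fractions; fractions sum to 1 so f_B + f_A = 0.424.
Mass balance: Σ fᵢ·δᵢ = δ_bulk ⇒ f_B·(-60.5) + f_A·(3.1) = -21.1 − (-11.029) = -10.071
Substitute f_A = 0.424 − f_B:
f_B·(-60.5 − 3.1) = -10.071 − 0.424×(3.1) = -11.385
f_B = -11.385 / -63.6 = 0.1790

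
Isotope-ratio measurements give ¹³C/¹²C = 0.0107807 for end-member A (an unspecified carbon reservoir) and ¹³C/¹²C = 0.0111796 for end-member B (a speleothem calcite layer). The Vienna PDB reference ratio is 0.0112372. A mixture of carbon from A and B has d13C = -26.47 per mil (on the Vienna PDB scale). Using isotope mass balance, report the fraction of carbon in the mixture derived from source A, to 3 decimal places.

δ_A = (0.0107807/0.0112372 − 1)×1000 = (0.959376 − 1)×1000 = -40.624 per mil
δ_B = (0.0111796/0.0112372 − 1)×1000 = (0.994874 − 1)×1000 = -5.126 per mil
f_A = (δ_mix − δ_B)/(δ_A − δ_B) = (-26.47 − (-5.126))/(-40.624 − (-5.126))
f_A = -21.344 / -35.498 = 0.6013

0.601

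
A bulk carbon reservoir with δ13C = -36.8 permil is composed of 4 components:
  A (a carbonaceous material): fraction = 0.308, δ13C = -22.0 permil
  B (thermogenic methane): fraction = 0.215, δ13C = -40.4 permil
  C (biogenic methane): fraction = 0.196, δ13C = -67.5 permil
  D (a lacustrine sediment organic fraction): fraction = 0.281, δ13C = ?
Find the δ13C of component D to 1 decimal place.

Isotope mass balance: δ_bulk = Σ fᵢ·δᵢ.
-36.8 = 0.308×(-22.0) + 0.215×(-40.4) + 0.196×(-67.5) + 0.281×δ_D
0.281·δ_D = -36.8 − (-28.692) = -8.108
δ_D = -8.108 / 0.281 = -28.85 permil

-28.9 permil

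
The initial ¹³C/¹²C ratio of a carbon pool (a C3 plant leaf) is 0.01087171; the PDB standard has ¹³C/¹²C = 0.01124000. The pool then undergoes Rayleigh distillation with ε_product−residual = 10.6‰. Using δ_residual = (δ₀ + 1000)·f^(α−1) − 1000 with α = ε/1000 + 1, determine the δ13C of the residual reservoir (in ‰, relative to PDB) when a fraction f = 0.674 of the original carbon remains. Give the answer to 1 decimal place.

δ₀ = (0.01087171/0.01124000 − 1)×1000 = (0.967234 − 1)×1000 = -32.766‰
α − 1 = ε/1000 = 0.0106
f^(α−1) = 0.674^(0.0106) = 0.995827
δ_res = (-32.766 + 1000) × 0.995827 − 1000 = 963.197 − 1000 = -36.80‰

-36.8‰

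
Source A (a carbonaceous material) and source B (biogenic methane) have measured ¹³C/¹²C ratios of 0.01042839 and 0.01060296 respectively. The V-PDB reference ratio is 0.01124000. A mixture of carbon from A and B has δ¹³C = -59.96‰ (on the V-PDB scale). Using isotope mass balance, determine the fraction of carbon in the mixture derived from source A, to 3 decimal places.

0.211

δ_A = (0.01042839/0.01124000 − 1)×1000 = (0.927793 − 1)×1000 = -72.207‰
δ_B = (0.01060296/0.01124000 − 1)×1000 = (0.943324 − 1)×1000 = -56.676‰
f_A = (δ_mix − δ_B)/(δ_A − δ_B) = (-59.96 − (-56.676))/(-72.207 − (-56.676))
f_A = -3.284 / -15.531 = 0.2114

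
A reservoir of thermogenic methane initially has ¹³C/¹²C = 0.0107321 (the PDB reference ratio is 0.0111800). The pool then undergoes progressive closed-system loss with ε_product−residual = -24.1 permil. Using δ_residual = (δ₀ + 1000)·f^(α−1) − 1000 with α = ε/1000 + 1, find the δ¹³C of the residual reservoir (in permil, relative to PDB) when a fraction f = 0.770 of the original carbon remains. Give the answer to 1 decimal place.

δ₀ = (0.0107321/0.0111800 − 1)×1000 = (0.959937 − 1)×1000 = -40.063 permil
α − 1 = ε/1000 = -0.0241
f^(α−1) = 0.770^(-0.0241) = 1.006319
δ_res = (-40.063 + 1000) × 1.006319 − 1000 = 966.003 − 1000 = -34.00 permil

-34.0 permil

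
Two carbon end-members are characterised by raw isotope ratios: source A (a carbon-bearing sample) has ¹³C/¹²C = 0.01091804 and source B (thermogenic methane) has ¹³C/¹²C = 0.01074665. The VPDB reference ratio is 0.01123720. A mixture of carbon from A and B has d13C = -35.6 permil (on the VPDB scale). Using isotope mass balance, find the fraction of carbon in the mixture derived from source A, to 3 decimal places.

0.528

δ_A = (0.01091804/0.01123720 − 1)×1000 = (0.971598 − 1)×1000 = -28.402 permil
δ_B = (0.01074665/0.01123720 − 1)×1000 = (0.956346 − 1)×1000 = -43.654 permil
f_A = (δ_mix − δ_B)/(δ_A − δ_B) = (-35.6 − (-43.654))/(-28.402 − (-43.654))
f_A = 8.054 / 15.252 = 0.5281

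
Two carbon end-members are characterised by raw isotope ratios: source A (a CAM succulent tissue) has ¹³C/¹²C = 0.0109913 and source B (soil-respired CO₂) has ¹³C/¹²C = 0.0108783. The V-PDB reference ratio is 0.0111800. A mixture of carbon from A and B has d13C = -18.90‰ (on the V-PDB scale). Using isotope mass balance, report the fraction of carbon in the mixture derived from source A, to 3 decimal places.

δ_A = (0.0109913/0.0111800 − 1)×1000 = (0.983122 − 1)×1000 = -16.878‰
δ_B = (0.0108783/0.0111800 − 1)×1000 = (0.973014 − 1)×1000 = -26.986‰
f_A = (δ_mix − δ_B)/(δ_A − δ_B) = (-18.90 − (-26.986))/(-16.878 − (-26.986))
f_A = 8.086 / 10.107 = 0.8000

0.800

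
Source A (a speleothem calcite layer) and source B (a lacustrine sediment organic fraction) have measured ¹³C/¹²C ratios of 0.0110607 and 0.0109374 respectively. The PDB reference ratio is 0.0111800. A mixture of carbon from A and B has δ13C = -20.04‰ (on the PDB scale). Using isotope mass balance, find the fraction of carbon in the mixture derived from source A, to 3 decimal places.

0.150

δ_A = (0.0110607/0.0111800 − 1)×1000 = (0.989329 − 1)×1000 = -10.671‰
δ_B = (0.0109374/0.0111800 − 1)×1000 = (0.978301 − 1)×1000 = -21.699‰
f_A = (δ_mix − δ_B)/(δ_A − δ_B) = (-20.04 − (-21.699))/(-10.671 − (-21.699))
f_A = 1.659 / 11.029 = 0.1505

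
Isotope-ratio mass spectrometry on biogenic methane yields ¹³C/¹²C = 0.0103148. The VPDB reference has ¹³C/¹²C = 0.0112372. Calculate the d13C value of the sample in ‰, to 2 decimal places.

-82.08‰

d13C = (R_sample / R_standard − 1) × 1000
R_sample / R_standard = 0.0103148 / 0.0112372 = 0.917915
d13C = (0.917915 − 1) × 1000 = -82.085‰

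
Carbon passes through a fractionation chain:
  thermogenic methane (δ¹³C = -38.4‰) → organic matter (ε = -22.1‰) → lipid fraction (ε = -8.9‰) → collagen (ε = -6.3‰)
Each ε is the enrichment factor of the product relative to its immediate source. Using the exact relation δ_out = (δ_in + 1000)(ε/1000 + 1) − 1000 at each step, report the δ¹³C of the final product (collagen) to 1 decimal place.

step 1: δ = (-38.40 + 1000)·(-22.1/1000 + 1) − 1000 = -59.65‰
step 2: δ = (-59.65 + 1000)·(-8.9/1000 + 1) − 1000 = -68.02‰
step 3: δ = (-68.02 + 1000)·(-6.3/1000 + 1) − 1000 = -73.89‰

-73.9‰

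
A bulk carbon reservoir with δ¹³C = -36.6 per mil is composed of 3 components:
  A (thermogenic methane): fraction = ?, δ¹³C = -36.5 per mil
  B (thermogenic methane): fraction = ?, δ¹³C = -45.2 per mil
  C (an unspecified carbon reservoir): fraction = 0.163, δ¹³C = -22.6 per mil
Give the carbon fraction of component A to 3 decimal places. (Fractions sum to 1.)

Let f_A and f_B be the unknown fractions; fractions sum to 1 so f_A + f_B = 0.837.
Mass balance: Σ fᵢ·δᵢ = δ_bulk ⇒ f_A·(-36.5) + f_B·(-45.2) = -36.6 − (-3.684) = -32.916
Substitute f_B = 0.837 − f_A:
f_A·(-36.5 − -45.2) = -32.916 − 0.837×(-45.2) = 4.916
f_A = 4.916 / 8.7 = 0.5651

0.565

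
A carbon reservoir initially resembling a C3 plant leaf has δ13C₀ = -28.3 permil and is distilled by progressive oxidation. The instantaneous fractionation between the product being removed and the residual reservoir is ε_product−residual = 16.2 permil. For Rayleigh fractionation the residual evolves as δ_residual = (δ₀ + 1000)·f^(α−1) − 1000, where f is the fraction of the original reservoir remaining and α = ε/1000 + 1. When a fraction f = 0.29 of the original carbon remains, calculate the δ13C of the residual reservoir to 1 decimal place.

Rayleigh residual: δ_res = (δ₀ + 1000)·f^(α−1) − 1000
α = ε/1000 + 1 = 1.01620, so α − 1 = 0.01620
f^(α−1) = 0.29^(0.01620) = 0.980146
δ_res = (-28.3 + 1000) × 0.980146 − 1000 = 952.408 − 1000 = -47.59 permil

-47.6 permil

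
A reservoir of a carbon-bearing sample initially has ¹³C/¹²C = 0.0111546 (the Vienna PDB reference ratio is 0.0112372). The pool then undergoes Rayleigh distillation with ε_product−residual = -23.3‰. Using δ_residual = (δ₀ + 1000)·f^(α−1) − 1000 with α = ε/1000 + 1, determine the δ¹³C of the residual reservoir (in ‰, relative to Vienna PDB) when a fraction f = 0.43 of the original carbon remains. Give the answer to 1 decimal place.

12.4‰

δ₀ = (0.0111546/0.0112372 − 1)×1000 = (0.992649 − 1)×1000 = -7.351‰
α − 1 = ε/1000 = -0.0233
f^(α−1) = 0.43^(-0.0233) = 1.019859
δ_res = (-7.351 + 1000) × 1.019859 − 1000 = 1012.363 − 1000 = 12.36‰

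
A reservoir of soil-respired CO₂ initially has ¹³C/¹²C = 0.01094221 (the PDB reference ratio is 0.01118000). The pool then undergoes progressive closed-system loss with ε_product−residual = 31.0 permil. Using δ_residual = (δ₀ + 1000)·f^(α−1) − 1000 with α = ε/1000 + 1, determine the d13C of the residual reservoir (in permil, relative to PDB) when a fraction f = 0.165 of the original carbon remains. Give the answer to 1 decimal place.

δ₀ = (0.01094221/0.01118000 − 1)×1000 = (0.978731 − 1)×1000 = -21.269 permil
α − 1 = ε/1000 = 0.0310
f^(α−1) = 0.165^(0.0310) = 0.945675
δ_res = (-21.269 + 1000) × 0.945675 − 1000 = 925.561 − 1000 = -74.44 permil

-74.4 permil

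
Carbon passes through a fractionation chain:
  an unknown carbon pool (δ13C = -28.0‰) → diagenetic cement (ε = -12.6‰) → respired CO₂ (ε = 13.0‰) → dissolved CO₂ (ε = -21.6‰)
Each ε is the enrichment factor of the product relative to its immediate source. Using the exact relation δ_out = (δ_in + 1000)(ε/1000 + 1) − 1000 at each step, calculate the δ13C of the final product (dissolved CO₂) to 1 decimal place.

-48.8‰

step 1: δ = (-28.00 + 1000)·(-12.6/1000 + 1) − 1000 = -40.25‰
step 2: δ = (-40.25 + 1000)·(13.0/1000 + 1) − 1000 = -27.77‰
step 3: δ = (-27.77 + 1000)·(-21.6/1000 + 1) − 1000 = -48.77‰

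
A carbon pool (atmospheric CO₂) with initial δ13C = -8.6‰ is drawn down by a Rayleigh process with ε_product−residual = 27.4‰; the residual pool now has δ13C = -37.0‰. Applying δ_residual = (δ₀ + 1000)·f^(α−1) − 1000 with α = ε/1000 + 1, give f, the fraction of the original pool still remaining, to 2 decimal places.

α − 1 = ε/1000 = 0.0274
(δ_res + 1000)/(δ₀ + 1000) = (-37.0 + 1000)/(-8.6 + 1000) = 963.0/991.4 = 0.971354
f = 0.971354^(1/0.0274) = exp(ln(0.971354)/0.0274) = exp(-0.02906/0.0274)
f = exp(-1.0608) = 0.3462

0.35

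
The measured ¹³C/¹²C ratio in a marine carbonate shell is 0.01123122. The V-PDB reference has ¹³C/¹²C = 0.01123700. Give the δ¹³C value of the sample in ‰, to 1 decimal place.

-0.5‰

δ¹³C = (R_sample / R_standard − 1) × 1000
R_sample / R_standard = 0.01123122 / 0.01123700 = 0.999486
δ¹³C = (0.999486 − 1) × 1000 = -0.51‰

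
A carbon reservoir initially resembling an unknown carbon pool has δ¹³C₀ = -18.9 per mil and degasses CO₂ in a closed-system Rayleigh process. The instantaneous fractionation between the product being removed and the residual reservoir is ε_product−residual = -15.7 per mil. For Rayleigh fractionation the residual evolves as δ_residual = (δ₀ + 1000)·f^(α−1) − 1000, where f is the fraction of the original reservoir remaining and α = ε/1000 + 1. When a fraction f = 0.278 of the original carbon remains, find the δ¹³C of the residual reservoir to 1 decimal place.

Rayleigh residual: δ_res = (δ₀ + 1000)·f^(α−1) − 1000
α = ε/1000 + 1 = 0.98430, so α − 1 = -0.01570
f^(α−1) = 0.278^(-0.01570) = 1.020301
δ_res = (-18.9 + 1000) × 1.020301 − 1000 = 1001.018 − 1000 = 1.02 per mil

1.0 per mil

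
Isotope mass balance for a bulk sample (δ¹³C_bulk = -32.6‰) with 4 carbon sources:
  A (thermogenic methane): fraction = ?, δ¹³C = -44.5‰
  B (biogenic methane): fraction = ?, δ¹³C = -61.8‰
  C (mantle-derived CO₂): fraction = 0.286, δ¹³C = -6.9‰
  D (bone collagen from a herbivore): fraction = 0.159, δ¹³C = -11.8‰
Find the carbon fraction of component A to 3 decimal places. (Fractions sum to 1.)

0.321

Let f_A and f_B be the unknown fractions; fractions sum to 1 so f_A + f_B = 0.555.
Mass balance: Σ fᵢ·δᵢ = δ_bulk ⇒ f_A·(-44.5) + f_B·(-61.8) = -32.6 − (-3.850) = -28.750
Substitute f_B = 0.555 − f_A:
f_A·(-44.5 − -61.8) = -28.750 − 0.555×(-61.8) = 5.549
f_A = 5.549 / 17.3 = 0.3207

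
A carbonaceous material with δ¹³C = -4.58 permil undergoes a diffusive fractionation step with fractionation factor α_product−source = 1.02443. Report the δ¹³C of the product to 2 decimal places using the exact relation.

δ_product = (δ_source + 1000)·α − 1000
δ_product = (-4.58 + 1000) × 1.02443 − 1000
δ_product = 1019.738 − 1000 = 19.738 permil

19.74 permil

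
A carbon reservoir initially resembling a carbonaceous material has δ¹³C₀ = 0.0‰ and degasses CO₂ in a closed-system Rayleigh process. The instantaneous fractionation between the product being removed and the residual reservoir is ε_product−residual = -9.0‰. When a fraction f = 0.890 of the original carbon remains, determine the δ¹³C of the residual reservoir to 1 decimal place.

1.0‰

Rayleigh residual: δ_res = (δ₀ + 1000)·f^(α−1) − 1000
α = ε/1000 + 1 = 0.99100, so α − 1 = -0.00900
f^(α−1) = 0.890^(-0.00900) = 1.001049
δ_res = (0.0 + 1000) × 1.001049 − 1000 = 1001.049 − 1000 = 1.05‰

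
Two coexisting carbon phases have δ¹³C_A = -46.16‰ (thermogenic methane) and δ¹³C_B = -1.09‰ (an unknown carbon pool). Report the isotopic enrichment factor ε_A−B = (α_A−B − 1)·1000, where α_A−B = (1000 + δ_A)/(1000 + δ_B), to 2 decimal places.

α_A−B = (1000 + -46.16) / (1000 + -1.09) = 953.84 / 998.91 = 0.954881
ε_A−B = (0.954881 − 1) × 1000 = -45.119‰
(The approximation ε ≈ δ_A − δ_B would give -45.07‰.)

-45.12‰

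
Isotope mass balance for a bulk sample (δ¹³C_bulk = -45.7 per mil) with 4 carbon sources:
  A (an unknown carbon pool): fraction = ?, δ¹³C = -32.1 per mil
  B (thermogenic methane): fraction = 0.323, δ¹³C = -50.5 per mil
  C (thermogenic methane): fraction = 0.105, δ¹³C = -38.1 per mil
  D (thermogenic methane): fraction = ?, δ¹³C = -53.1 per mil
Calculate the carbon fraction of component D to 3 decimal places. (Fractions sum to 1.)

0.335

Let f_D and f_A be the unknown fractions; fractions sum to 1 so f_D + f_A = 0.572.
Mass balance: Σ fᵢ·δᵢ = δ_bulk ⇒ f_D·(-53.1) + f_A·(-32.1) = -45.7 − (-20.312) = -25.388
Substitute f_A = 0.572 − f_D:
f_D·(-53.1 − -32.1) = -25.388 − 0.572×(-32.1) = -7.027
f_D = -7.027 / -21.0 = 0.3346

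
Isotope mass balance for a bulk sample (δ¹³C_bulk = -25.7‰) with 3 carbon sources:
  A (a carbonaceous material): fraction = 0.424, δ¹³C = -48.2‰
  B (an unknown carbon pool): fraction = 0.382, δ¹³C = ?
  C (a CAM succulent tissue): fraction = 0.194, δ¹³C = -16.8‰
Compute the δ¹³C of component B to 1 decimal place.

-5.2‰

Isotope mass balance: δ_bulk = Σ fᵢ·δᵢ.
-25.7 = 0.424×(-48.2) + 0.382×δ_B + 0.194×(-16.8)
0.382·δ_B = -25.7 − (-23.696) = -2.004
δ_B = -2.004 / 0.382 = -5.25‰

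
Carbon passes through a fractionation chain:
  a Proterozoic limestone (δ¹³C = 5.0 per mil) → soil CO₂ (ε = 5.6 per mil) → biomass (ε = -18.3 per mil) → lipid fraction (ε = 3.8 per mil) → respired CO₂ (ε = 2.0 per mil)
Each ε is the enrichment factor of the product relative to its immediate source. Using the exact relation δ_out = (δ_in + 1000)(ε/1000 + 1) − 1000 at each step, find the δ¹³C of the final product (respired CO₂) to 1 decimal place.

step 1: δ = (5.00 + 1000)·(5.6/1000 + 1) − 1000 = 10.63 per mil
step 2: δ = (10.63 + 1000)·(-18.3/1000 + 1) − 1000 = -7.87 per mil
step 3: δ = (-7.87 + 1000)·(3.8/1000 + 1) − 1000 = -4.10 per mil
step 4: δ = (-4.10 + 1000)·(2.0/1000 + 1) − 1000 = -2.10 per mil

-2.1 per mil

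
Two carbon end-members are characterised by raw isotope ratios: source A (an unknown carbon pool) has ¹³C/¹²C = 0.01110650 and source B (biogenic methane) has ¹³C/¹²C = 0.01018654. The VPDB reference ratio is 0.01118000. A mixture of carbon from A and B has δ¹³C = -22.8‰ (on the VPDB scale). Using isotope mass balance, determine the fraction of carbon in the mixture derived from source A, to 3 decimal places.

δ_A = (0.01110650/0.01118000 − 1)×1000 = (0.993426 − 1)×1000 = -6.574‰
δ_B = (0.01018654/0.01118000 − 1)×1000 = (0.911140 − 1)×1000 = -88.860‰
f_A = (δ_mix − δ_B)/(δ_A − δ_B) = (-22.8 − (-88.860))/(-6.574 − (-88.860))
f_A = 66.060 / 82.286 = 0.8028

0.803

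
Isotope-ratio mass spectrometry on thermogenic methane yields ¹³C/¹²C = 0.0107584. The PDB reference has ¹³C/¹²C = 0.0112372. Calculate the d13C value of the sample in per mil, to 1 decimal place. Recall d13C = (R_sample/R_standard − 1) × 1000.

d13C = (R_sample / R_standard − 1) × 1000
R_sample / R_standard = 0.0107584 / 0.0112372 = 0.957392
d13C = (0.957392 − 1) × 1000 = -42.61 per mil

-42.6 per mil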